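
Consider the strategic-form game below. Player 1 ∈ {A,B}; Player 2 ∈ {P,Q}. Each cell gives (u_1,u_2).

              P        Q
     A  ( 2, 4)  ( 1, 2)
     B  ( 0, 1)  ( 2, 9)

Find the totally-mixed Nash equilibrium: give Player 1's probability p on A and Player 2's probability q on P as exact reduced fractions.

P1 indiff ⇒ q·2+(1-q)·1 = q·0+(1-q)·2 ⇒ q(2) = (1-q)(1) ⇒ q = 1/3
P2 indiff ⇒ p·4+(1-p)·1 = p·2+(1-p)·9 ⇒ p(2) = (1-p)(8) ⇒ p = 4/5

(p,q) = (4/5, 1/3)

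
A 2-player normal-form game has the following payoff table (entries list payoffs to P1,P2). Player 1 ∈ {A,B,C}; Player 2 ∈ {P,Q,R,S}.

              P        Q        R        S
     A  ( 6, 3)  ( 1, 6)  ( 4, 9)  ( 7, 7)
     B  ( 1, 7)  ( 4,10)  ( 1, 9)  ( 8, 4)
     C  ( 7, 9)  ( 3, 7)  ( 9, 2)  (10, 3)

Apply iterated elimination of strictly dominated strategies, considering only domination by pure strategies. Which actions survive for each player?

Remaining: P1:{B,C} P2:{P,Q}

P1 drop A (C beats it: P:7>6 Q:3>1 R:9>4 S:10>7)
P2 drop R (Q beats it: B:10>9 C:7>2)
P2 drop S (P beats it: B:7>4 C:9>3)
P1→{B,C} P2→{P,Q}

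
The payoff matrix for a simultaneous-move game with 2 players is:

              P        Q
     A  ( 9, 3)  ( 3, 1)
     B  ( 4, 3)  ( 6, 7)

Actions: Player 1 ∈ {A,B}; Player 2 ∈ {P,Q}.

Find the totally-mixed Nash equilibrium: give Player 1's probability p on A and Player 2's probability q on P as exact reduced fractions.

P1 indiff ⇒ q·9+(1-q)·3 = q·4+(1-q)·6 ⇒ q(5) = (1-q)(3) ⇒ q = 3/8
P2 indiff ⇒ p·3+(1-p)·3 = p·1+(1-p)·7 ⇒ p(2) = (1-p)(4) ⇒ p = 2/3

p=2/3, q=3/8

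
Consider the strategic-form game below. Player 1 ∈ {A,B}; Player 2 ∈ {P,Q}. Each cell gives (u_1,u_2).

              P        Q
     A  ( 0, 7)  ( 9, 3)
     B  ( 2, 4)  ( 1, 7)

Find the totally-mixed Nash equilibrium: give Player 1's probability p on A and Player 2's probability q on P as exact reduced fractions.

P1 indiff ⇒ q·0+(1-q)·9 = q·2+(1-q)·1 ⇒ q(-2) = (1-q)(-8) ⇒ q = 4/5
P2 indiff ⇒ p·7+(1-p)·4 = p·3+(1-p)·7 ⇒ p(4) = (1-p)(3) ⇒ p = 3/7

p=3/7, q=4/5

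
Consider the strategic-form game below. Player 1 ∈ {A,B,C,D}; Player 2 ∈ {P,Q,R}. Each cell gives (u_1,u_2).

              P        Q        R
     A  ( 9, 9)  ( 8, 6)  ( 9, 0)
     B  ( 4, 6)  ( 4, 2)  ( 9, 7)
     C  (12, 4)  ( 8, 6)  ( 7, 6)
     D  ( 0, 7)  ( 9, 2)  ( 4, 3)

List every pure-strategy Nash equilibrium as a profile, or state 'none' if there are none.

NE set: (B,R)

(A,P): not NE [P1→C gives 12>9]
(A,Q): not NE [P1→D gives 9>8; P2→P gives 9>6]
(A,R): not NE [P2→P gives 9>0]
(B,P): not NE [P1→C gives 12>4; P2→R gives 7>6]
(B,Q): not NE [P1→D gives 9>4; P2→R gives 7>2]
(B,R): NE
(C,P): not NE [P2→R gives 6>4]
(C,Q): not NE [P1→D gives 9>8]
(C,R): not NE [P1→B gives 9>7]
(D,P): not NE [P1→C gives 12>0]
(D,Q): not NE [P2→P gives 7>2]
(D,R): not NE [P1→B gives 9>4; P2→P gives 7>3]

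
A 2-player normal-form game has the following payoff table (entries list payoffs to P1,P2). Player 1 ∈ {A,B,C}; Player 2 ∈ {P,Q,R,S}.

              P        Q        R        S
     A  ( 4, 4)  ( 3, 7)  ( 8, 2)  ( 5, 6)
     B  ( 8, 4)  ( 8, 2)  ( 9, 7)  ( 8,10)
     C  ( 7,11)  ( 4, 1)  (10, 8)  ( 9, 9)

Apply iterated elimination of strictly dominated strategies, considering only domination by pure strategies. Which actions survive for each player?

P1 drop A (B beats it: P:8>4 Q:8>3 R:9>8 S:8>5)
P2 drop Q (P beats it: B:4>2 C:11>1)
P2 drop R (S beats it: B:10>7 C:9>8)
P1→{B,C} P2→{P,S}

Remaining: P1:{B,C} P2:{P,S}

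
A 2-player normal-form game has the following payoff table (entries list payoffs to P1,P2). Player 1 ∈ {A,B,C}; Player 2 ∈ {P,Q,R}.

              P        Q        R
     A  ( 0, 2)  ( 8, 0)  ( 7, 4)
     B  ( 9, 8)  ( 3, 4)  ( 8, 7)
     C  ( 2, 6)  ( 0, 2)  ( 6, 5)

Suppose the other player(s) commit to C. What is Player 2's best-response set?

BR_2 = {P}

u_2(P vs C) = 6
u_2(Q vs C) = 2
u_2(R vs C) = 5
max payoff 6 at {P}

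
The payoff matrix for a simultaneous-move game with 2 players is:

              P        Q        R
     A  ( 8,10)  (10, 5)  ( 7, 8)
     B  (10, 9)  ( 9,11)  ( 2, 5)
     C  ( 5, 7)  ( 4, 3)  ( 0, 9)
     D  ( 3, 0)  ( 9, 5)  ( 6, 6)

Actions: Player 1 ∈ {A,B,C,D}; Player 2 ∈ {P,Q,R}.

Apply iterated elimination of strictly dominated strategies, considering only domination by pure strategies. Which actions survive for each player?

P1 drop C (A beats it: P:8>5 Q:10>4 R:7>0)
P1 drop D (A beats it: P:8>3 Q:10>9 R:7>6)
P2 drop R (P beats it: A:10>8 B:9>5)
P1→{A,B} P2→{P,Q}

Survivors P1:{A,B} P2:{P,Q}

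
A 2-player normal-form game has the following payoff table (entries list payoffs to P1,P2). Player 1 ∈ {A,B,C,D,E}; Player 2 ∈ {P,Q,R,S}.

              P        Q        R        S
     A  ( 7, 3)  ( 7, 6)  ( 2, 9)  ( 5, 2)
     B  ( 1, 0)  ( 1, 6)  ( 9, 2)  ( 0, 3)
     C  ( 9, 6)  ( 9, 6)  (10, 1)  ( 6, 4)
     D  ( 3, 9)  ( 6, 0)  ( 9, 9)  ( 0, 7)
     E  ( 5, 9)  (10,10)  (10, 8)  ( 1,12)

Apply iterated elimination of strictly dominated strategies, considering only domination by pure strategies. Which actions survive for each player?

P1 drop A (C beats it: P:9>7 Q:9>7 R:10>2 S:6>5)
P1 drop B (C beats it: P:9>1 Q:9>1 R:10>9 S:6>0)
P1 drop D (C beats it: P:9>3 Q:9>6 R:10>9 S:6>0)
P2 drop R (P beats it: C:6>1 E:9>8)
P1→{C,E} P2→{P,Q,S}

IESDS → P1:{C,E} P2:{P,Q,S}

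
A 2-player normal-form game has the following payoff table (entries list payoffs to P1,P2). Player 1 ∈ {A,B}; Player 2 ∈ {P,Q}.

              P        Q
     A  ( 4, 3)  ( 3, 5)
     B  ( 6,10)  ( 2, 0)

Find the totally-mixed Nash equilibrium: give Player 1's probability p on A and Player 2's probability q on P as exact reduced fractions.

P1 mixes 5/6 on A; P2 mixes 1/3 on P

P1 indiff ⇒ q·4+(1-q)·3 = q·6+(1-q)·2 ⇒ q(-2) = (1-q)(-1) ⇒ q = 1/3
P2 indiff ⇒ p·3+(1-p)·10 = p·5+(1-p)·0 ⇒ p(-2) = (1-p)(-10) ⇒ p = 5/6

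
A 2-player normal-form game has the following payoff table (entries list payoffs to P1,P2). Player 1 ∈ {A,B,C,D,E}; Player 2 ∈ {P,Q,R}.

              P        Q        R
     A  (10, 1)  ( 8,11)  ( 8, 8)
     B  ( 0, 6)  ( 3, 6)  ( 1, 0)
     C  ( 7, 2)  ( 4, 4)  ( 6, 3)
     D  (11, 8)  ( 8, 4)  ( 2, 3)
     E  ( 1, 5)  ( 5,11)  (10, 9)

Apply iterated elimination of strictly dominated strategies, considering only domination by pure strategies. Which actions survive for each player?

IESDS → P1:{A,D} P2:{P,Q}

P1 drop B (A beats it: P:10>0 Q:8>3 R:8>1)
P1 drop C (A beats it: P:10>7 Q:8>4 R:8>6)
P2 drop R (Q beats it: A:11>8 D:4>3 E:11>9)
P1 drop E (A beats it: P:10>1 Q:8>5)
P1→{A,D} P2→{P,Q}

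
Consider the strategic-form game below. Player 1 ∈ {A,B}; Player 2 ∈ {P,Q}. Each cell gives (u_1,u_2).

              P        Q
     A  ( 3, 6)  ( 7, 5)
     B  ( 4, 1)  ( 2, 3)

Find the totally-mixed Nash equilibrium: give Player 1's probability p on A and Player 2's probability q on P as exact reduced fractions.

P1 indiff ⇒ q·3+(1-q)·7 = q·4+(1-q)·2 ⇒ q(-1) = (1-q)(-5) ⇒ q = 5/6
P2 indiff ⇒ p·6+(1-p)·1 = p·5+(1-p)·3 ⇒ p(1) = (1-p)(2) ⇒ p = 2/3

P1 mixes 2/3 on A; P2 mixes 5/6 on P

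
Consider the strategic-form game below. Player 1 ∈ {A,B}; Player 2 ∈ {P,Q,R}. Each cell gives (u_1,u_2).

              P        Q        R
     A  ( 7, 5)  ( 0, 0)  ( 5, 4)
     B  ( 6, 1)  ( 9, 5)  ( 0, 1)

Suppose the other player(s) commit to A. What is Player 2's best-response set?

BR_2 = {P}

u_2(P vs A) = 5
u_2(Q vs A) = 0
u_2(R vs A) = 4
max payoff 5 at {P}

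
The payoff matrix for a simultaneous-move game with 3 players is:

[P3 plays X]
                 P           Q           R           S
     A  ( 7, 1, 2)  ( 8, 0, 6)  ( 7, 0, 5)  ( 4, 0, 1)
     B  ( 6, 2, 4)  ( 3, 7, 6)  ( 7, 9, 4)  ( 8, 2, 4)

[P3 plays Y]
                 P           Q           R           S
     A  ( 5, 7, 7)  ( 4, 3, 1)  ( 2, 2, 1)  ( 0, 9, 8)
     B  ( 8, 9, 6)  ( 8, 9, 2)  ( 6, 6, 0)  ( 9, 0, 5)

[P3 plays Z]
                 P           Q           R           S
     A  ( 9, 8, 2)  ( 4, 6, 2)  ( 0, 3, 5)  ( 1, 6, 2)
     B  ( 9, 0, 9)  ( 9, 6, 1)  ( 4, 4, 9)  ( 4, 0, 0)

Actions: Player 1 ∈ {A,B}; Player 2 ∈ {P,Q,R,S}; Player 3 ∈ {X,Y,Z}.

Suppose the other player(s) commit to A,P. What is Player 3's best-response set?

u_3(X vs A,P) = 2
u_3(Y vs A,P) = 7
u_3(Z vs A,P) = 2
max payoff 7 at {Y}

P3 best: {Y}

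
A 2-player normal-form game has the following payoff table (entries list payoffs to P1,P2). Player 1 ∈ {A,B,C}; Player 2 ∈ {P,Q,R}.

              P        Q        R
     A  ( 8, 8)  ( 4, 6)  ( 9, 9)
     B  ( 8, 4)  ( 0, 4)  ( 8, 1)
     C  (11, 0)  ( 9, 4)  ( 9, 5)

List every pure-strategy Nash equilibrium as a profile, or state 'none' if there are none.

PSNE = {(A,R), (C,R)}

(A,P): not NE [P1→C gives 11>8; P2→R gives 9>8]
(A,Q): not NE [P1→C gives 9>4; P2→R gives 9>6]
(A,R): NE
(B,P): not NE [P1→C gives 11>8]
(B,Q): not NE [P1→C gives 9>0]
(B,R): not NE [P1→C gives 9>8; P2→Q gives 4>1]
(C,P): not NE [P2→R gives 5>0]
(C,Q): not NE [P2→R gives 5>4]
(C,R): NE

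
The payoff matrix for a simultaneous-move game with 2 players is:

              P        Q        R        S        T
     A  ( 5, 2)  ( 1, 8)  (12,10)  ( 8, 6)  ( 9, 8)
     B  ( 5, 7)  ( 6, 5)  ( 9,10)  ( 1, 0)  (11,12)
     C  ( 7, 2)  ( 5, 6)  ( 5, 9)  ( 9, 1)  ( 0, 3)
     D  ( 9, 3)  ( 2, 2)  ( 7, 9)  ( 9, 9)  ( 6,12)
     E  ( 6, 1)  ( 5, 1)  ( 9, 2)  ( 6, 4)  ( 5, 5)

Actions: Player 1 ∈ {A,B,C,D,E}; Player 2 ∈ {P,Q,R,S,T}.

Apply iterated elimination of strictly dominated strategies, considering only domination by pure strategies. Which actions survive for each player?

Remaining: P1:{A,B} P2:{R,T}

P2 drop P (R beats it: A:10>2 B:10>7 C:9>2 D:9>3 E:2>1)
P2 drop Q (R beats it: A:10>8 B:10>5 C:9>6 D:9>2 E:2>1)
P1 drop E (A beats it: R:12>9 S:8>6 T:9>5)
P2 drop S (T beats it: A:8>6 B:12>0 C:3>1 D:12>9)
P1 drop C (A beats it: R:12>5 T:9>0)
P1 drop D (A beats it: R:12>7 T:9>6)
P1→{A,B} P2→{R,T}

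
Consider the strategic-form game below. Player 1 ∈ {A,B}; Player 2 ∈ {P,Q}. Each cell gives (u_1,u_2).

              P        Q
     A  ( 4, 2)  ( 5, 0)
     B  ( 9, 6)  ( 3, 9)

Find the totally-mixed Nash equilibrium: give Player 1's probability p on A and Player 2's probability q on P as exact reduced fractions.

P1 indiff ⇒ q·4+(1-q)·5 = q·9+(1-q)·3 ⇒ q(-5) = (1-q)(-2) ⇒ q = 2/7
P2 indiff ⇒ p·2+(1-p)·6 = p·0+(1-p)·9 ⇒ p(2) = (1-p)(3) ⇒ p = 3/5

p=3/5, q=2/7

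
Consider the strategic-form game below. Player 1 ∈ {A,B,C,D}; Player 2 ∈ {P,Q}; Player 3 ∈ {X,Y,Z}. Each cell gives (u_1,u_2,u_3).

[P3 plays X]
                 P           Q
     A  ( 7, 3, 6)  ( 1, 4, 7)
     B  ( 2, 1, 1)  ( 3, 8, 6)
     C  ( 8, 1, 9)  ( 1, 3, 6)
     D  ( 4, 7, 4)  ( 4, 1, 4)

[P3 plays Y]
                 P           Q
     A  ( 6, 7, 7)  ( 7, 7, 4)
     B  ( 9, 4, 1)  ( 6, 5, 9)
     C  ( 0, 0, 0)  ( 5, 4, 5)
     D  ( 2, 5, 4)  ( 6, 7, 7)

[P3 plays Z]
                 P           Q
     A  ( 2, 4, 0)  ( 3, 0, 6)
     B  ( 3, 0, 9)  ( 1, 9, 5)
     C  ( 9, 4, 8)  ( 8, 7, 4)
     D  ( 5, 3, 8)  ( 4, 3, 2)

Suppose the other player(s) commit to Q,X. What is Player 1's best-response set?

P1 best: {D}

u_1(A vs Q,X) = 1
u_1(B vs Q,X) = 3
u_1(C vs Q,X) = 1
u_1(D vs Q,X) = 4
max payoff 4 at {D}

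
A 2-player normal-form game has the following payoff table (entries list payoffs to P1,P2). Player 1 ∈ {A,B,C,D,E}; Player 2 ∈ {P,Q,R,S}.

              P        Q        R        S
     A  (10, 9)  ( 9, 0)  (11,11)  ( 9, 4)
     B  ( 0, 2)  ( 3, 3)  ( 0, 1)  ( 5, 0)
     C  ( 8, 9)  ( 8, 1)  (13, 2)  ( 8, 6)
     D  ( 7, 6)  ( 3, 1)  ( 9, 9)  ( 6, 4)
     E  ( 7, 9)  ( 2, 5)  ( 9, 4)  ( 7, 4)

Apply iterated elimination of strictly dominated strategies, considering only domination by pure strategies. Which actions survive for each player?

IESDS → P1:{A,C} P2:{P,R}

P1 drop B (A beats it: P:10>0 Q:9>3 R:11>0 S:9>5)
P1 drop D (A beats it: P:10>7 Q:9>3 R:11>9 S:9>6)
P1 drop E (A beats it: P:10>7 Q:9>2 R:11>9 S:9>7)
P2 drop Q (P beats it: A:9>0 C:9>1)
P2 drop S (P beats it: A:9>4 C:9>6)
P1→{A,C} P2→{P,R}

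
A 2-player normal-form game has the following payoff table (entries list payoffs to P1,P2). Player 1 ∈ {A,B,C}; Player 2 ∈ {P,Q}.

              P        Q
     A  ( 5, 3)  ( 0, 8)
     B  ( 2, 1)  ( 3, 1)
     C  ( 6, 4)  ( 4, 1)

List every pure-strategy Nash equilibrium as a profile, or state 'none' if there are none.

(A,P): not NE [P1→C gives 6>5; P2→Q gives 8>3]
(A,Q): not NE [P1→C gives 4>0]
(B,P): not NE [P1→C gives 6>2]
(B,Q): not NE [P1→C gives 4>3]
(C,P): NE
(C,Q): not NE [P2→P gives 4>1]

NE set: (C,P)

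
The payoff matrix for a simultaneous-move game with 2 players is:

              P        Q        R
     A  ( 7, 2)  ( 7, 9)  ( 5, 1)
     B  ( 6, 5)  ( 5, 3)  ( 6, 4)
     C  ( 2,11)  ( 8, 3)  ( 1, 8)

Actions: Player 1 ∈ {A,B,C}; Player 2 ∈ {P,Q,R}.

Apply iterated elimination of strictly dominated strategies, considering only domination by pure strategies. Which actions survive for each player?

P2 drop R (P beats it: A:2>1 B:5>4 C:11>8)
P1 drop B (A beats it: P:7>6 Q:7>5)
P1→{A,C} P2→{P,Q}

Survivors P1:{A,C} P2:{P,Q}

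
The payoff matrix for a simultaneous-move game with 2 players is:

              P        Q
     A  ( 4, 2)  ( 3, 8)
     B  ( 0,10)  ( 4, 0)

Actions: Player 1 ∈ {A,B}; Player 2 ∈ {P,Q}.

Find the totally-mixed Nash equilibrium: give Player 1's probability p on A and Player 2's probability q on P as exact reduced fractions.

P1 indiff ⇒ q·4+(1-q)·3 = q·0+(1-q)·4 ⇒ q(4) = (1-q)(1) ⇒ q = 1/5
P2 indiff ⇒ p·2+(1-p)·10 = p·8+(1-p)·0 ⇒ p(-6) = (1-p)(-10) ⇒ p = 5/8

p=5/8, q=1/5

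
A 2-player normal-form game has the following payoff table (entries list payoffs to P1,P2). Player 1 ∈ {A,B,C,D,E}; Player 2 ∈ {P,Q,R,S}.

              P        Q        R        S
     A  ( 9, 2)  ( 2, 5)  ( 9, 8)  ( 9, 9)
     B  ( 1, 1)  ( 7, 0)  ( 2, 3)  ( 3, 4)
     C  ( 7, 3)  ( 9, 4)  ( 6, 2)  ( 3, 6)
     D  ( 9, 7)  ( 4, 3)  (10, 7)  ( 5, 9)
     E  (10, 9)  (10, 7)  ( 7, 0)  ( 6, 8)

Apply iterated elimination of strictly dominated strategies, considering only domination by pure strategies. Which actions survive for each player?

Survivors P1:{A,E} P2:{P,S}

P1 drop B (E beats it: P:10>1 Q:10>7 R:7>2 S:6>3)
P1 drop C (E beats it: P:10>7 Q:10>9 R:7>6 S:6>3)
P2 drop Q (S beats it: A:9>5 D:9>3 E:8>7)
P2 drop R (S beats it: A:9>8 D:9>7 E:8>0)
P1 drop D (E beats it: P:10>9 S:6>5)
P1→{A,E} P2→{P,S}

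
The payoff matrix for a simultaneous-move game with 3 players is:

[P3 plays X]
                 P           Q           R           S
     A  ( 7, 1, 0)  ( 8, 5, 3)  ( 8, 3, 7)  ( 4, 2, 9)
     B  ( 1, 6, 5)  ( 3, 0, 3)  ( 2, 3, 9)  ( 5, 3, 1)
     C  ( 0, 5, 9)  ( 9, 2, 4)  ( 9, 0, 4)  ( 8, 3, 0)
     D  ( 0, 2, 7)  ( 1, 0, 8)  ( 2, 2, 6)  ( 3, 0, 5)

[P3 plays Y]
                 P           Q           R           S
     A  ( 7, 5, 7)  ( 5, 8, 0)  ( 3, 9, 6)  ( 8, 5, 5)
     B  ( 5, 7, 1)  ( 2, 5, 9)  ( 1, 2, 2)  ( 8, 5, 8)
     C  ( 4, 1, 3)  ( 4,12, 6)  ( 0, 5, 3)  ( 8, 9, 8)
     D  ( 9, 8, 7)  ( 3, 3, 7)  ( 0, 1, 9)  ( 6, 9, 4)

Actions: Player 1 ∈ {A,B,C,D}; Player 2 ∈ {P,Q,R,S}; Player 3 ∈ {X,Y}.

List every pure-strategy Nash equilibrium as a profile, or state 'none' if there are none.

PSNE: ∅

(A,P,X): not NE [P2→Q gives 5>1; P3→Y gives 7>0]
(A,P,Y): not NE [P1→D gives 9>7; P2→R gives 9>5]
(A,Q,X): not NE [P1→C gives 9>8]
(A,Q,Y): not NE [P2→R gives 9>8; P3→X gives 3>0]
(A,R,X): not NE [P1→C gives 9>8; P2→Q gives 5>3]
(A,R,Y): not NE [P3→X gives 7>6]
(A,S,X): not NE [P1→C gives 8>4; P2→Q gives 5>2]
(A,S,Y): not NE [P2→R gives 9>5; P3→X gives 9>5]
(B,P,X): not NE [P1→A gives 7>1]
(B,P,Y): not NE [P1→D gives 9>5; P3→X gives 5>1]
(B,Q,X): not NE [P1→C gives 9>3; P2→P gives 6>0; P3→Y gives 9>3]
(B,Q,Y): not NE [P1→A gives 5>2; P2→P gives 7>5]
(B,R,X): not NE [P1→C gives 9>2; P2→P gives 6>3]
(B,R,Y): not NE [P1→A gives 3>1; P2→P gives 7>2; P3→X gives 9>2]
(B,S,X): not NE [P1→C gives 8>5; P2→P gives 6>3; P3→Y gives 8>1]
(B,S,Y): not NE [P2→P gives 7>5]
(C,P,X): not NE [P1→A gives 7>0]
(C,P,Y): not NE [P1→D gives 9>4; P2→Q gives 12>1; P3→X gives 9>3]
(C,Q,X): not NE [P2→P gives 5>2; P3→Y gives 6>4]
(C,Q,Y): not NE [P1→A gives 5>4]
(C,R,X): not NE [P2→P gives 5>0]
(C,R,Y): not NE [P1→A gives 3>0; P2→Q gives 12>5; P3→X gives 4>3]
(C,S,X): not NE [P2→P gives 5>3; P3→Y gives 8>0]
(C,S,Y): not NE [P2→Q gives 12>9]
(D,P,X): not NE [P1→A gives 7>0]
(D,P,Y): not NE [P2→S gives 9>8]
(D,Q,X): not NE [P1→C gives 9>1; P2→R gives 2>0]
(D,Q,Y): not NE [P1→A gives 5>3; P2→S gives 9>3; P3→X gives 8>7]
(D,R,X): not NE [P1→C gives 9>2; P3→Y gives 9>6]
(D,R,Y): not NE [P1→A gives 3>0; P2→S gives 9>1]
(D,S,X): not NE [P1→C gives 8>3; P2→R gives 2>0]
(D,S,Y): not NE [P1→C gives 8>6; P3→X gives 5>4]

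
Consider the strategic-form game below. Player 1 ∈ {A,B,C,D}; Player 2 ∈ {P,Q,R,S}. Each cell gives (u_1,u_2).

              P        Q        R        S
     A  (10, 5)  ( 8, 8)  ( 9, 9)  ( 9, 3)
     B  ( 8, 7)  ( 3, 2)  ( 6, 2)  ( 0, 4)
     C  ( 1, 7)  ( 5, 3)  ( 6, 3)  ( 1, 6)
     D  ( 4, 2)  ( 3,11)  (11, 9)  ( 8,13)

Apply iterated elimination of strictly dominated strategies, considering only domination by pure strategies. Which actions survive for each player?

Survivors P1:{A,D} P2:{Q,R,S}

P1 drop B (A beats it: P:10>8 Q:8>3 R:9>6 S:9>0)
P1 drop C (A beats it: P:10>1 Q:8>5 R:9>6 S:9>1)
P2 drop P (Q beats it: A:8>5 D:11>2)
P1→{A,D} P2→{Q,R,S}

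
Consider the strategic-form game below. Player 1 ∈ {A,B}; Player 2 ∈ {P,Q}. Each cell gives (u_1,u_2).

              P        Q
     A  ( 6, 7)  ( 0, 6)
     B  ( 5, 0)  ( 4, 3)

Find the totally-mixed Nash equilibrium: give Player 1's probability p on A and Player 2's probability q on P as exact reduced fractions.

P1 indiff ⇒ q·6+(1-q)·0 = q·5+(1-q)·4 ⇒ q(1) = (1-q)(4) ⇒ q = 4/5
P2 indiff ⇒ p·7+(1-p)·0 = p·6+(1-p)·3 ⇒ p(1) = (1-p)(3) ⇒ p = 3/4

p=3/4, q=4/5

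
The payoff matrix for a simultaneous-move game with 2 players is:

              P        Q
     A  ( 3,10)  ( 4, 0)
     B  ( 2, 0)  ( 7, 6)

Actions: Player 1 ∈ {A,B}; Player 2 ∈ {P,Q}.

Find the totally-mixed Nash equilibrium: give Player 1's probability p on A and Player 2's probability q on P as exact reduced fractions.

(p,q) = (3/8, 3/4)

P1 indiff ⇒ q·3+(1-q)·4 = q·2+(1-q)·7 ⇒ q(1) = (1-q)(3) ⇒ q = 3/4
P2 indiff ⇒ p·10+(1-p)·0 = p·0+(1-p)·6 ⇒ p(10) = (1-p)(6) ⇒ p = 3/8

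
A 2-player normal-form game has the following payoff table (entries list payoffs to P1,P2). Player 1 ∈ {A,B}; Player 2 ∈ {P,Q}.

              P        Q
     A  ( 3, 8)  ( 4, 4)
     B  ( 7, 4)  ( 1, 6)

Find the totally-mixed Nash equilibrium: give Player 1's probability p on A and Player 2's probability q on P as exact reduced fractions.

P1 indiff ⇒ q·3+(1-q)·4 = q·7+(1-q)·1 ⇒ q(-4) = (1-q)(-3) ⇒ q = 3/7
P2 indiff ⇒ p·8+(1-p)·4 = p·4+(1-p)·6 ⇒ p(4) = (1-p)(2) ⇒ p = 1/3

P1 mixes 1/3 on A; P2 mixes 3/7 on P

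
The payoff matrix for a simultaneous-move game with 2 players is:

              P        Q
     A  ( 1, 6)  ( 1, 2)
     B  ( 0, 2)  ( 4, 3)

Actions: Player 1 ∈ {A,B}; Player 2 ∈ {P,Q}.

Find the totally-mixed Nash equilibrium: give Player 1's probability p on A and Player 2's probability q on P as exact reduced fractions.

p=1/5, q=3/4

P1 indiff ⇒ q·1+(1-q)·1 = q·0+(1-q)·4 ⇒ q(1) = (1-q)(3) ⇒ q = 3/4
P2 indiff ⇒ p·6+(1-p)·2 = p·2+(1-p)·3 ⇒ p(4) = (1-p)(1) ⇒ p = 1/5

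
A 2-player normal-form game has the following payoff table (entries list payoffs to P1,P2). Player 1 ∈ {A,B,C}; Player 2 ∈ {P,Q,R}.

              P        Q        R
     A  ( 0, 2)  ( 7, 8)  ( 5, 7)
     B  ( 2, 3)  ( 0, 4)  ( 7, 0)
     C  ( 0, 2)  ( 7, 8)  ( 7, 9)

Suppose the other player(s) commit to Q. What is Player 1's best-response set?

argmax u_1 = {A,C}

u_1(A vs Q) = 7
u_1(B vs Q) = 0
u_1(C vs Q) = 7
max payoff 7 at {A,C}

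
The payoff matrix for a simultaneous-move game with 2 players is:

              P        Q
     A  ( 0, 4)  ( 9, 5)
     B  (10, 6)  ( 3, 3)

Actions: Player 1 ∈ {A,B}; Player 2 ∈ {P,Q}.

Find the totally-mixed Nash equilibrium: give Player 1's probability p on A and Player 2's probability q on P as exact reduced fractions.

P1 mixes 3/4 on A; P2 mixes 3/8 on P

P1 indiff ⇒ q·0+(1-q)·9 = q·10+(1-q)·3 ⇒ q(-10) = (1-q)(-6) ⇒ q = 3/8
P2 indiff ⇒ p·4+(1-p)·6 = p·5+(1-p)·3 ⇒ p(-1) = (1-p)(-3) ⇒ p = 3/4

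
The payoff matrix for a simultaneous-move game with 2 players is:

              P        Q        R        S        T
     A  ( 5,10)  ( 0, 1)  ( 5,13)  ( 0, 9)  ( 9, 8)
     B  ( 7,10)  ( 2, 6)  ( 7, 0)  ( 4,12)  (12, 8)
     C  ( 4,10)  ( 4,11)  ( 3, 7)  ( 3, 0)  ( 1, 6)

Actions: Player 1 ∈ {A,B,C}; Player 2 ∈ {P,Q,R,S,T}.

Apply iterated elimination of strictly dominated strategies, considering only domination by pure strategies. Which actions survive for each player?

P1 drop A (B beats it: P:7>5 Q:2>0 R:7>5 S:4>0 T:12>9)
P2 drop R (P beats it: B:10>0 C:10>7)
P2 drop T (P beats it: B:10>8 C:10>6)
P1→{B,C} P2→{P,Q,S}

Survivors P1:{B,C} P2:{P,Q,S}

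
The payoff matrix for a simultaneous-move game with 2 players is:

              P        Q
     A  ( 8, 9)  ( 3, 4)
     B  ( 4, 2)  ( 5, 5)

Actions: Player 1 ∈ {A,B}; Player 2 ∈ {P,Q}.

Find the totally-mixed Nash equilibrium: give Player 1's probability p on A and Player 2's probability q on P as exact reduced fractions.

P1 indiff ⇒ q·8+(1-q)·3 = q·4+(1-q)·5 ⇒ q(4) = (1-q)(2) ⇒ q = 1/3
P2 indiff ⇒ p·9+(1-p)·2 = p·4+(1-p)·5 ⇒ p(5) = (1-p)(3) ⇒ p = 3/8

p=3/8, q=1/3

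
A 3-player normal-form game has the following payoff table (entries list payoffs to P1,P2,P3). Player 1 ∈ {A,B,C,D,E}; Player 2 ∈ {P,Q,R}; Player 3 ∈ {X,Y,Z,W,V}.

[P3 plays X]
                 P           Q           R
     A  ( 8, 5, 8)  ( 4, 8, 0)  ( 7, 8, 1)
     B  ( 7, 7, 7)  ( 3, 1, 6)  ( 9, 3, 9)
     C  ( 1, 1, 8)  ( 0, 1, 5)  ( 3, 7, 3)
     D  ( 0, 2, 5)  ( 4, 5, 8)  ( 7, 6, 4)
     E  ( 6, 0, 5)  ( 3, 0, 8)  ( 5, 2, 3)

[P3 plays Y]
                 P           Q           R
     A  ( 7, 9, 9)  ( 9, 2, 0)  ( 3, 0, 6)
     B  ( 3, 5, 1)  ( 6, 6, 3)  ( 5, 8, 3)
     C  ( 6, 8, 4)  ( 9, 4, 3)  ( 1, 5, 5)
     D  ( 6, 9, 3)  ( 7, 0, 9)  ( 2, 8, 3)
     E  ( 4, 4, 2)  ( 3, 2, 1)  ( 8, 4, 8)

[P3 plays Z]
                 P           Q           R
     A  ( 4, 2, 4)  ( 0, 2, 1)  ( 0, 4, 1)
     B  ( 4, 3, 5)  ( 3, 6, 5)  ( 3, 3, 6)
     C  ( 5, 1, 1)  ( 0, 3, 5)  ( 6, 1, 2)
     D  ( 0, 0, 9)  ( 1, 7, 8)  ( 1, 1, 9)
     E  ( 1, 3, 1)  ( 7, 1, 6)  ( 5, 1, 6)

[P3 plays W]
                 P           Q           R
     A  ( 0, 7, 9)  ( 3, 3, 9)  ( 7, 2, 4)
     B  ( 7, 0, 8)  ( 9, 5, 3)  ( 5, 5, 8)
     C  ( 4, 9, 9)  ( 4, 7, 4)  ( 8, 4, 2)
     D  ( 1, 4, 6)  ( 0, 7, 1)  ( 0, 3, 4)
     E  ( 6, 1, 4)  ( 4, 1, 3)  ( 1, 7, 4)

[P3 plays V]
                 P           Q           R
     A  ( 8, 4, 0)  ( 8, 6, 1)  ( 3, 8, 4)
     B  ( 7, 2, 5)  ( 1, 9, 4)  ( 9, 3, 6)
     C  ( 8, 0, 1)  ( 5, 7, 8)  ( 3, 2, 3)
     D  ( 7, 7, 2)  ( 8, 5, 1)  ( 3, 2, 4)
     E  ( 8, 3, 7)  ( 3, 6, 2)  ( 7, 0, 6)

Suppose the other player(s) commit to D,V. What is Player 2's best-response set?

argmax u_2 = {P}

u_2(P vs D,V) = 7
u_2(Q vs D,V) = 5
u_2(R vs D,V) = 2
max payoff 7 at {P}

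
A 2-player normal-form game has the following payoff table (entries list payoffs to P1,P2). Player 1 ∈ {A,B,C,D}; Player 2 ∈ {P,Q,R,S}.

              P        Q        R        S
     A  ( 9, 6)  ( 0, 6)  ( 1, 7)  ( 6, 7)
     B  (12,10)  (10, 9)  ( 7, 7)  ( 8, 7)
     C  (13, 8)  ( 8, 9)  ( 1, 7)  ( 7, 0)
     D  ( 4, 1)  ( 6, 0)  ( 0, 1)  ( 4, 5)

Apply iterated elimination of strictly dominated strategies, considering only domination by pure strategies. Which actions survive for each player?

Survivors P1:{B,C} P2:{P,Q}

P1 drop A (B beats it: P:12>9 Q:10>0 R:7>1 S:8>6)
P1 drop D (B beats it: P:12>4 Q:10>6 R:7>0 S:8>4)
P2 drop R (P beats it: B:10>7 C:8>7)
P2 drop S (P beats it: B:10>7 C:8>0)
P1→{B,C} P2→{P,Q}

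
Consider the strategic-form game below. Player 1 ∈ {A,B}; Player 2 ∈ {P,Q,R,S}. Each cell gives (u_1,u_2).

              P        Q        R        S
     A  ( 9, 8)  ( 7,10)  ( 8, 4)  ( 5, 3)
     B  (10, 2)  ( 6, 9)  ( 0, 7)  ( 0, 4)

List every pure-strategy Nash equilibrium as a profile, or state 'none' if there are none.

NE set: (A,Q)

(A,P): not NE [P1→B gives 10>9; P2→Q gives 10>8]
(A,Q): NE
(A,R): not NE [P2→Q gives 10>4]
(A,S): not NE [P2→Q gives 10>3]
(B,P): not NE [P2→Q gives 9>2]
(B,Q): not NE [P1→A gives 7>6]
(B,R): not NE [P1→A gives 8>0; P2→Q gives 9>7]
(B,S): not NE [P1→A gives 5>0; P2→Q gives 9>4]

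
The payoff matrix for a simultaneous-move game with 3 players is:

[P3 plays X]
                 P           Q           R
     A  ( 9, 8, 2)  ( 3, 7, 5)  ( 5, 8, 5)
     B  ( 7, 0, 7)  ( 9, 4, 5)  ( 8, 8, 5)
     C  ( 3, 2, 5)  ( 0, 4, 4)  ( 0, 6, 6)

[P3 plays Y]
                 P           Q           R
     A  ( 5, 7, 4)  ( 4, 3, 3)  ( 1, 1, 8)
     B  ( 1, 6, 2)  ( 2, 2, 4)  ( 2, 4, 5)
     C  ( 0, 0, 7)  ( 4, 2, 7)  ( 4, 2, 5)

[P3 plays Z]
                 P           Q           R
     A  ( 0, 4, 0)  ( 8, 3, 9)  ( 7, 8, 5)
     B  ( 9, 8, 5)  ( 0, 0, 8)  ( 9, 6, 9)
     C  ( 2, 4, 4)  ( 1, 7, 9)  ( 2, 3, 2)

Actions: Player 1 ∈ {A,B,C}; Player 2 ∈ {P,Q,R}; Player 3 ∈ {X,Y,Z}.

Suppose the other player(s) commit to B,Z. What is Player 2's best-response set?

P2 best: {P}

u_2(P vs B,Z) = 8
u_2(Q vs B,Z) = 0
u_2(R vs B,Z) = 6
max payoff 8 at {P}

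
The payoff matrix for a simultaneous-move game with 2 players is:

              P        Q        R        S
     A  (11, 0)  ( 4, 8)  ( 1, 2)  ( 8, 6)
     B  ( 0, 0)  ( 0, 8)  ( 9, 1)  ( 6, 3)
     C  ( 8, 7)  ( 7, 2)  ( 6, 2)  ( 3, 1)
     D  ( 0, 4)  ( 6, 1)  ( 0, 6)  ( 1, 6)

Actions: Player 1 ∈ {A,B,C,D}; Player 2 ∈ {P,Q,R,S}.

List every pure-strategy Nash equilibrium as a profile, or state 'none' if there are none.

PSNE: ∅

(A,P): not NE [P2→Q gives 8>0]
(A,Q): not NE [P1→C gives 7>4]
(A,R): not NE [P1→B gives 9>1; P2→Q gives 8>2]
(A,S): not NE [P2→Q gives 8>6]
(B,P): not NE [P1→A gives 11>0; P2→Q gives 8>0]
(B,Q): not NE [P1→C gives 7>0]
(B,R): not NE [P2→Q gives 8>1]
(B,S): not NE [P1→A gives 8>6; P2→Q gives 8>3]
(C,P): not NE [P1→A gives 11>8]
(C,Q): not NE [P2→P gives 7>2]
(C,R): not NE [P1→B gives 9>6; P2→P gives 7>2]
(C,S): not NE [P1→A gives 8>3; P2→P gives 7>1]
(D,P): not NE [P1→A gives 11>0; P2→S gives 6>4]
(D,Q): not NE [P1→C gives 7>6; P2→S gives 6>1]
(D,R): not NE [P1→B gives 9>0]
(D,S): not NE [P1→A gives 8>1]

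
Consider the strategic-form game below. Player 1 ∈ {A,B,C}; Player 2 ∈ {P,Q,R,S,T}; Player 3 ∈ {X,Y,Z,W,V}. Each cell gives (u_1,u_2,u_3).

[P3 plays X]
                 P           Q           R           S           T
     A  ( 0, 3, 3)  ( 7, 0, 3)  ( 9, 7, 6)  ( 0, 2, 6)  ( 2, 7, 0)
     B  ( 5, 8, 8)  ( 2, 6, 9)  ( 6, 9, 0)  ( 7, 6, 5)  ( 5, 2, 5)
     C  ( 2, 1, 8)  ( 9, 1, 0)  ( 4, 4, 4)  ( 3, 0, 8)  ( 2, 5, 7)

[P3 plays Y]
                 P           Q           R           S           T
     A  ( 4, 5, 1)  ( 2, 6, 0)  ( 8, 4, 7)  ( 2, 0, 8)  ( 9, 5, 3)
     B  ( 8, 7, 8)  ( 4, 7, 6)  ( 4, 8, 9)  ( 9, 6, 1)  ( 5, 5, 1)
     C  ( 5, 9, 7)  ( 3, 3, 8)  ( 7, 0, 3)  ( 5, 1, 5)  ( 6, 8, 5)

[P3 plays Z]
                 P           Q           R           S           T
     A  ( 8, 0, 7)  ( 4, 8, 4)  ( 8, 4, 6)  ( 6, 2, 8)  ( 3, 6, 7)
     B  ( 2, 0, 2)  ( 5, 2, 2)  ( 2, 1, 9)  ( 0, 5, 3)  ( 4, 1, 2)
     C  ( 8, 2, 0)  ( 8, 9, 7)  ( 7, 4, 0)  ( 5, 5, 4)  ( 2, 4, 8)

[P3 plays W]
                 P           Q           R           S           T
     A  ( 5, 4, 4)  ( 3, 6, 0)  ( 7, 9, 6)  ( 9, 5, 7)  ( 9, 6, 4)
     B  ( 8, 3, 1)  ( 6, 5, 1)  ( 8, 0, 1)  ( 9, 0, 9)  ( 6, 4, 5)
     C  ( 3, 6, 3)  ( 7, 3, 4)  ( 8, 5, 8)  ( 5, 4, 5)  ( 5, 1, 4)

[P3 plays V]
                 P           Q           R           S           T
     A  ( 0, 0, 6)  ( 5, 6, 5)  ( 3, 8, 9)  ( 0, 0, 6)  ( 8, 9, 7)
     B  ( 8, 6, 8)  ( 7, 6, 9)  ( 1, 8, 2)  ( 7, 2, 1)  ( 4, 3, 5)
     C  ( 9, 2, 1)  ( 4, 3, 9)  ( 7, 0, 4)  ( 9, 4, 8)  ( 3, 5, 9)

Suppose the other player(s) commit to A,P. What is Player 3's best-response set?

u_3(X vs A,P) = 3
u_3(Y vs A,P) = 1
u_3(Z vs A,P) = 7
u_3(W vs A,P) = 4
u_3(V vs A,P) = 6
max payoff 7 at {Z}

P3 best: {Z}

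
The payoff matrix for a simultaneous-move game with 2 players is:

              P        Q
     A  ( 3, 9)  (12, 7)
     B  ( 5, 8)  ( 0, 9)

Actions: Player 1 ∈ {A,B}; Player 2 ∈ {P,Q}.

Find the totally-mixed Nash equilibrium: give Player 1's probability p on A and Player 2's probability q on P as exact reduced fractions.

P1 indiff ⇒ q·3+(1-q)·12 = q·5+(1-q)·0 ⇒ q(-2) = (1-q)(-12) ⇒ q = 6/7
P2 indiff ⇒ p·9+(1-p)·8 = p·7+(1-p)·9 ⇒ p(2) = (1-p)(1) ⇒ p = 1/3

(p,q) = (1/3, 6/7)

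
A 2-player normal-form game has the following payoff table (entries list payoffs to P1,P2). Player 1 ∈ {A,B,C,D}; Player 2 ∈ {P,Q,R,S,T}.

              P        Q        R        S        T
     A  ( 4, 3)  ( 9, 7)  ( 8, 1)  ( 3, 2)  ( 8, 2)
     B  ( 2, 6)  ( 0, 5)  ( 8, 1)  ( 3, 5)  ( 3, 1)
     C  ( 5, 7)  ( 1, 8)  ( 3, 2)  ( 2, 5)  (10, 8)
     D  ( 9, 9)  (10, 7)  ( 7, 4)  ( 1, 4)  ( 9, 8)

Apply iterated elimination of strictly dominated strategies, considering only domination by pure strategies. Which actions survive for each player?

Remaining: P1:{C,D} P2:{P,Q,T}

P2 drop R (P beats it: A:3>1 B:6>1 C:7>2 D:9>4)
P2 drop S (P beats it: A:3>2 B:6>5 C:7>5 D:9>4)
P1 drop A (D beats it: P:9>4 Q:10>9 T:9>8)
P1 drop B (C beats it: P:5>2 Q:1>0 T:10>3)
P1→{C,D} P2→{P,Q,T}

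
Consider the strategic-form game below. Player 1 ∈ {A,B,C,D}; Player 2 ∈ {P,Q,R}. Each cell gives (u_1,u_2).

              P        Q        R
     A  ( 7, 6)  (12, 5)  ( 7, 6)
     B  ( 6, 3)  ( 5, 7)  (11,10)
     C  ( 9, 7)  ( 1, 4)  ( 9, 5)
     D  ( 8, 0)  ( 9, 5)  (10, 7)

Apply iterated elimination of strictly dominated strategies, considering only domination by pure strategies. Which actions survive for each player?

P2 drop Q (R beats it: A:6>5 B:10>7 C:5>4 D:7>5)
P1 drop A (C beats it: P:9>7 R:9>7)
P1→{B,C,D} P2→{P,R}

IESDS → P1:{B,C,D} P2:{P,R}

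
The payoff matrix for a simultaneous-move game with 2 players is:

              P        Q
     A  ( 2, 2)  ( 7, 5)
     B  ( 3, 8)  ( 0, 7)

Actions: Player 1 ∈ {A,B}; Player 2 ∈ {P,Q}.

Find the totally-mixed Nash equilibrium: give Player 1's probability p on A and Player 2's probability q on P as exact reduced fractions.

P1 indiff ⇒ q·2+(1-q)·7 = q·3+(1-q)·0 ⇒ q(-1) = (1-q)(-7) ⇒ q = 7/8
P2 indiff ⇒ p·2+(1-p)·8 = p·5+(1-p)·7 ⇒ p(-3) = (1-p)(-1) ⇒ p = 1/4

P1 mixes 1/4 on A; P2 mixes 7/8 on P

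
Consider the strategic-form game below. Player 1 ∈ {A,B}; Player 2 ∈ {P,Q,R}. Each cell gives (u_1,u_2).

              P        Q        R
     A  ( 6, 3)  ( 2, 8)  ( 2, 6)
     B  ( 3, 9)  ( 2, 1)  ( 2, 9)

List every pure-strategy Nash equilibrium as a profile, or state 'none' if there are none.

NE set: (A,Q), (B,R)

(A,P): not NE [P2→Q gives 8>3]
(A,Q): NE
(A,R): not NE [P2→Q gives 8>6]
(B,P): not NE [P1→A gives 6>3]
(B,Q): not NE [P2→R gives 9>1]
(B,R): NE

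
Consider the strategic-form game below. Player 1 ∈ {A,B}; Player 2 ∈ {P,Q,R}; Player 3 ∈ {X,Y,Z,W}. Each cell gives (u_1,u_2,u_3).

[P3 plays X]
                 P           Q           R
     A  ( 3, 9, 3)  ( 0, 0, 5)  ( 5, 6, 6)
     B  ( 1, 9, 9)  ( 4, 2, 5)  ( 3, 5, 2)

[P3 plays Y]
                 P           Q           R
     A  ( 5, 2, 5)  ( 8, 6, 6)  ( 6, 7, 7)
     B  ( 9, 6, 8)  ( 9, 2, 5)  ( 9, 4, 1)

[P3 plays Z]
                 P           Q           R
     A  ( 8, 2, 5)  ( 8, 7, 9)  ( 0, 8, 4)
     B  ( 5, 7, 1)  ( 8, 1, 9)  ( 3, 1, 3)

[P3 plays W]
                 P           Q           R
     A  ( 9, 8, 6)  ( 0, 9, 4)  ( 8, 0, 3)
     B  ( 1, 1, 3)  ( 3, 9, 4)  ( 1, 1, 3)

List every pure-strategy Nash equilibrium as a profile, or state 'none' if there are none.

(A,P,X): not NE [P3→W gives 6>3]
(A,P,Y): not NE [P1→B gives 9>5; P2→R gives 7>2; P3→W gives 6>5]
(A,P,Z): not NE [P2→R gives 8>2; P3→W gives 6>5]
(A,P,W): not NE [P2→Q gives 9>8]
(A,Q,X): not NE [P1→B gives 4>0; P2→P gives 9>0; P3→Z gives 9>5]
(A,Q,Y): not NE [P1→B gives 9>8; P2→R gives 7>6; P3→Z gives 9>6]
(A,Q,Z): not NE [P2→R gives 8>7]
(A,Q,W): not NE [P1→B gives 3>0; P3→Z gives 9>4]
(A,R,X): not NE [P2→P gives 9>6; P3→Y gives 7>6]
(A,R,Y): not NE [P1→B gives 9>6]
(A,R,Z): not NE [P1→B gives 3>0; P3→Y gives 7>4]
(A,R,W): not NE [P2→Q gives 9>0; P3→Y gives 7>3]
(B,P,X): not NE [P1→A gives 3>1]
(B,P,Y): not NE [P3→X gives 9>8]
(B,P,Z): not NE [P1→A gives 8>5; P3→X gives 9>1]
(B,P,W): not NE [P1→A gives 9>1; P2→Q gives 9>1; P3→X gives 9>3]
(B,Q,X): not NE [P2→P gives 9>2; P3→Z gives 9>5]
(B,Q,Y): not NE [P2→P gives 6>2; P3→Z gives 9>5]
(B,Q,Z): not NE [P2→P gives 7>1]
(B,Q,W): not NE [P3→Z gives 9>4]
(B,R,X): not NE [P1→A gives 5>3; P2→P gives 9>5; P3→W gives 3>2]
(B,R,Y): not NE [P2→P gives 6>4; P3→W gives 3>1]
(B,R,Z): not NE [P2→P gives 7>1]
(B,R,W): not NE [P1→A gives 8>1; P2→Q gives 9>1]

Equilibria: none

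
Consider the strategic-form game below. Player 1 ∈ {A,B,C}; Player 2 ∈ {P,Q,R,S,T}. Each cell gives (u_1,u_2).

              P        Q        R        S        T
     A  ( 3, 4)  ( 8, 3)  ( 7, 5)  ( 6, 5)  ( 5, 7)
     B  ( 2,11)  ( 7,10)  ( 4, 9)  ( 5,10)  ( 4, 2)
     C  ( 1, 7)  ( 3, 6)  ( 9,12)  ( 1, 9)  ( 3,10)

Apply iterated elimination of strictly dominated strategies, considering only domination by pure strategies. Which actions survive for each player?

IESDS → P1:{A,C} P2:{R,T}

P1 drop B (A beats it: P:3>2 Q:8>7 R:7>4 S:6>5 T:5>4)
P2 drop P (R beats it: A:5>4 C:12>7)
P2 drop Q (R beats it: A:5>3 C:12>6)
P2 drop S (T beats it: A:7>5 C:10>9)
P1→{A,C} P2→{R,T}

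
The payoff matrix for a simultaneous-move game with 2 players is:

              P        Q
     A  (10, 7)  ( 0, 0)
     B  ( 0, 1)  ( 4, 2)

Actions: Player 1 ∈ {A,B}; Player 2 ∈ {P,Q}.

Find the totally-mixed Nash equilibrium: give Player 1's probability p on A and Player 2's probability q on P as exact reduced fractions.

P1 mixes 1/8 on A; P2 mixes 2/7 on P

P1 indiff ⇒ q·10+(1-q)·0 = q·0+(1-q)·4 ⇒ q(10) = (1-q)(4) ⇒ q = 2/7
P2 indiff ⇒ p·7+(1-p)·1 = p·0+(1-p)·2 ⇒ p(7) = (1-p)(1) ⇒ p = 1/8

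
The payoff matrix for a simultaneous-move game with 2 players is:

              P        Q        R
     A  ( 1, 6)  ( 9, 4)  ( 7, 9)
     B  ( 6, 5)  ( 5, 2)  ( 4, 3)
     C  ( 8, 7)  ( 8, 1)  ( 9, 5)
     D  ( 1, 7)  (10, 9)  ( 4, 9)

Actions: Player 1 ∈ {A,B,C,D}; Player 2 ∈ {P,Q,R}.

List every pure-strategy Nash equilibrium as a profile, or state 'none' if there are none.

Nash profiles: (C,P), (D,Q)

(A,P): not NE [P1→C gives 8>1; P2→R gives 9>6]
(A,Q): not NE [P1→D gives 10>9; P2→R gives 9>4]
(A,R): not NE [P1→C gives 9>7]
(B,P): not NE [P1→C gives 8>6]
(B,Q): not NE [P1→D gives 10>5; P2→P gives 5>2]
(B,R): not NE [P1→C gives 9>4; P2→P gives 5>3]
(C,P): NE
(C,Q): not NE [P1→D gives 10>8; P2→P gives 7>1]
(C,R): not NE [P2→P gives 7>5]
(D,P): not NE [P1→C gives 8>1; P2→R gives 9>7]
(D,Q): NE
(D,R): not NE [P1→C gives 9>4]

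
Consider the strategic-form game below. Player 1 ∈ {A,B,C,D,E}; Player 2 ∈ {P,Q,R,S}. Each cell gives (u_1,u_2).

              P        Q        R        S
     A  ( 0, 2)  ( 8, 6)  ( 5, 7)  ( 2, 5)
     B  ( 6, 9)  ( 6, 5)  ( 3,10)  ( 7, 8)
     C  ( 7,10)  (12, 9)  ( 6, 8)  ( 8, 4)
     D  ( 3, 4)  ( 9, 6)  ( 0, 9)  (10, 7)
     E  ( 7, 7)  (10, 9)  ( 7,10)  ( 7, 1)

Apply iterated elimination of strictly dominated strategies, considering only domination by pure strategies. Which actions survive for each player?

P1 drop A (C beats it: P:7>0 Q:12>8 R:6>5 S:8>2)
P1 drop B (C beats it: P:7>6 Q:12>6 R:6>3 S:8>7)
P2 drop S (R beats it: C:8>4 D:9>7 E:10>1)
P1 drop D (C beats it: P:7>3 Q:12>9 R:6>0)
P1→{C,E} P2→{P,Q,R}

IESDS → P1:{C,E} P2:{P,Q,R}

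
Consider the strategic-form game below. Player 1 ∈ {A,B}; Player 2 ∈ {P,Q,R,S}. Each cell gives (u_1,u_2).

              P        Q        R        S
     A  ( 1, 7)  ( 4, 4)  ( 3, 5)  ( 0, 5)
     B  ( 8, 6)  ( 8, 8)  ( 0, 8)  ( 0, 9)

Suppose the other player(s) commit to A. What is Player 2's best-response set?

argmax u_2 = {P}

u_2(P vs A) = 7
u_2(Q vs A) = 4
u_2(R vs A) = 5
u_2(S vs A) = 5
max payoff 7 at {P}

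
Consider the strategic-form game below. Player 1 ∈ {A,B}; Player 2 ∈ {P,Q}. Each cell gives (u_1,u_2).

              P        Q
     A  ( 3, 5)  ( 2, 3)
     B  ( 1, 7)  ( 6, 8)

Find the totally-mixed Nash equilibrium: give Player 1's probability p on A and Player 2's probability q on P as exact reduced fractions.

P1 mixes 1/3 on A; P2 mixes 2/3 on P

P1 indiff ⇒ q·3+(1-q)·2 = q·1+(1-q)·6 ⇒ q(2) = (1-q)(4) ⇒ q = 2/3
P2 indiff ⇒ p·5+(1-p)·7 = p·3+(1-p)·8 ⇒ p(2) = (1-p)(1) ⇒ p = 1/3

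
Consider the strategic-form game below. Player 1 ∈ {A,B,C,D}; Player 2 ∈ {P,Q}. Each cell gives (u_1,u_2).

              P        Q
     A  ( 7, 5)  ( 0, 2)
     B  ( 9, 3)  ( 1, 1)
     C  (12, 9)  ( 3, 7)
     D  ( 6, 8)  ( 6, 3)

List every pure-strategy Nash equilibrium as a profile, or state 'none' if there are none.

Nash profiles: (C,P)

(A,P): not NE [P1→C gives 12>7]
(A,Q): not NE [P1→D gives 6>0; P2→P gives 5>2]
(B,P): not NE [P1→C gives 12>9]
(B,Q): not NE [P1→D gives 6>1; P2→P gives 3>1]
(C,P): NE
(C,Q): not NE [P1→D gives 6>3; P2→P gives 9>7]
(D,P): not NE [P1→C gives 12>6]
(D,Q): not NE [P2→P gives 8>3]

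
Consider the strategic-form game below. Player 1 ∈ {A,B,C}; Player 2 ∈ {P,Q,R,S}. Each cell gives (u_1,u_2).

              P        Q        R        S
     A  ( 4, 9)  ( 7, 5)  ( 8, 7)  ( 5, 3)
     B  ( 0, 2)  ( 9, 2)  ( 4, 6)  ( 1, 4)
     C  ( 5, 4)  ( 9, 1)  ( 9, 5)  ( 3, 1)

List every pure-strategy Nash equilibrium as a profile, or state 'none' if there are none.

NE set: (C,R)

(A,P): not NE [P1→C gives 5>4]
(A,Q): not NE [P1→C gives 9>7; P2→P gives 9>5]
(A,R): not NE [P1→C gives 9>8; P2→P gives 9>7]
(A,S): not NE [P2→P gives 9>3]
(B,P): not NE [P1→C gives 5>0; P2→R gives 6>2]
(B,Q): not NE [P2→R gives 6>2]
(B,R): not NE [P1→C gives 9>4]
(B,S): not NE [P1→A gives 5>1; P2→R gives 6>4]
(C,P): not NE [P2→R gives 5>4]
(C,Q): not NE [P2→R gives 5>1]
(C,R): NE
(C,S): not NE [P1→A gives 5>3; P2→R gives 5>1]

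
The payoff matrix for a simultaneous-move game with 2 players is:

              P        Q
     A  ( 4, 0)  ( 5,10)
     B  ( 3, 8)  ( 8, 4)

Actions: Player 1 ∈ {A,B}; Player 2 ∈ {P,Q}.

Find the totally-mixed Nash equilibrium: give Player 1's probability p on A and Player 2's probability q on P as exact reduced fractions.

(p,q) = (2/7, 3/4)

P1 indiff ⇒ q·4+(1-q)·5 = q·3+(1-q)·8 ⇒ q(1) = (1-q)(3) ⇒ q = 3/4
P2 indiff ⇒ p·0+(1-p)·8 = p·10+(1-p)·4 ⇒ p(-10) = (1-p)(-4) ⇒ p = 2/7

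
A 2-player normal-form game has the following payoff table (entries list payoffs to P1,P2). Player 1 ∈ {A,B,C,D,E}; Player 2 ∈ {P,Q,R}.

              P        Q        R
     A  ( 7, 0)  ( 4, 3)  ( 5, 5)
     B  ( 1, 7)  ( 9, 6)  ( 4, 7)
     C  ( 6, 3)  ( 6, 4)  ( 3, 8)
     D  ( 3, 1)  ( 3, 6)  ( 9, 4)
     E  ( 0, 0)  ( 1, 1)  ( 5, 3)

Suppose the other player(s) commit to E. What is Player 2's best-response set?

u_2(P vs E) = 0
u_2(Q vs E) = 1
u_2(R vs E) = 3
max payoff 3 at {R}

argmax u_2 = {R}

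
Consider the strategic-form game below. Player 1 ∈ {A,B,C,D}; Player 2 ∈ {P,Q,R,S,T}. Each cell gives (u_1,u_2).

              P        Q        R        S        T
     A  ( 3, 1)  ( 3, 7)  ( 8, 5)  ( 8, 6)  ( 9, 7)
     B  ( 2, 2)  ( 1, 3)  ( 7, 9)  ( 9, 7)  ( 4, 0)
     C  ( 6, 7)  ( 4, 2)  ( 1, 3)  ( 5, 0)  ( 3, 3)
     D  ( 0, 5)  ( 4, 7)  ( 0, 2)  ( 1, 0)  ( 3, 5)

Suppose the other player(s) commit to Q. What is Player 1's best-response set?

u_1(A vs Q) = 3
u_1(B vs Q) = 1
u_1(C vs Q) = 4
u_1(D vs Q) = 4
max payoff 4 at {C,D}

argmax u_1 = {C,D}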